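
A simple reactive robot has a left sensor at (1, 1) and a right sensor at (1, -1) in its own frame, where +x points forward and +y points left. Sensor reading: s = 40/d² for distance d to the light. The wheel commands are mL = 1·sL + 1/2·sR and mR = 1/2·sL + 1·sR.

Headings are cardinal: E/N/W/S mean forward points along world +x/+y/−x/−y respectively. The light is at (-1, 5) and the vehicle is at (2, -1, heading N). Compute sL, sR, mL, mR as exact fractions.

40/29 40/41 2220/1189 1980/1189

left sensor world pos  = (1, 0); dL² = 29
right sensor world pos = (3, 0); dR² = 41
sL = 40/29 = 40/29
sR = 40/41 = 40/41
mL = 1·sL + 1/2·sR = 2220/1189
mR = 1/2·sL + 1·sR = 1980/1189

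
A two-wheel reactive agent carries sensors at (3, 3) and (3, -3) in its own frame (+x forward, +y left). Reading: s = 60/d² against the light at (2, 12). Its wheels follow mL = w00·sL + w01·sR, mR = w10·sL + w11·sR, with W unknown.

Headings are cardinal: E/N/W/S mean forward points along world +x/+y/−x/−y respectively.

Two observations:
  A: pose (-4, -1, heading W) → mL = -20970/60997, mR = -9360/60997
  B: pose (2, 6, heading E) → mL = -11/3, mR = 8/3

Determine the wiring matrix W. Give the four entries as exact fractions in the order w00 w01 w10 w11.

-1 -1/2 1 -1

obs A: pose=(-4,-1,W) → sL=60/337, sR=60/181, mL=-20970/60997, mR=-9360/60997
obs B: pose=(2,6,E) → sL=10/3, sR=2/3, mL=-11/3, mR=8/3
sensor matrix S = [[60/337, 60/181], [10/3, 2/3]]; det S = -60160/60997
solve [mL_A; mL_B] = S·[w00; w01] and [mR_A; mR_B] = S·[w10; w11]:
  w00 = -1, w01 = -1/2, w10 = 1, w11 = -1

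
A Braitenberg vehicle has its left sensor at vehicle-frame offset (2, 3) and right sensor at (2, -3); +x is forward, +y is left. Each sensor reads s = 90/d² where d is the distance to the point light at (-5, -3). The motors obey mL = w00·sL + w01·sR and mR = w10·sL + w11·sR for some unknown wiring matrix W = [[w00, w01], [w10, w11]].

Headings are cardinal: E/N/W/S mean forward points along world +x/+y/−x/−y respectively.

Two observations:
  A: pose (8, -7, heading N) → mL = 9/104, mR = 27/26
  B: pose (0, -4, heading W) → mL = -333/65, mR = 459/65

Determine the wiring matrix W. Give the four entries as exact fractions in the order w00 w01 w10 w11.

1/2 -1 1 1/2

obs A: pose=(8,-7,N) → sL=45/52, sR=9/26, mL=9/104, mR=27/26
obs B: pose=(0,-4,W) → sL=18/5, sR=90/13, mL=-333/65, mR=459/65
sensor matrix S = [[45/52, 9/26], [18/5, 90/13]]; det S = 8019/1690
solve [mL_A; mL_B] = S·[w00; w01] and [mR_A; mR_B] = S·[w10; w11]:
  w00 = 1/2, w01 = -1, w10 = 1, w11 = 1/2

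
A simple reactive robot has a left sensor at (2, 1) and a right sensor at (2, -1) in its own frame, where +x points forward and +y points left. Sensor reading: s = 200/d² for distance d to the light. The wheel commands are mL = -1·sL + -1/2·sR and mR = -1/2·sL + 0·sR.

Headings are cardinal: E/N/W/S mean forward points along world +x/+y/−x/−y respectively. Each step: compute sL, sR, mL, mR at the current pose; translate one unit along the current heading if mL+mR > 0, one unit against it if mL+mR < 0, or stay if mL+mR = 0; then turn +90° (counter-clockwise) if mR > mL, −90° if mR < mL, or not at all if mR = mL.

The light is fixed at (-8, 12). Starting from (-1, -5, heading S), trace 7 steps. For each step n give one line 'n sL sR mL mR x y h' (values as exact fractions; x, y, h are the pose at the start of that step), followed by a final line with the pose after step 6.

n=0: pose=(-1,-5,S); sL=8/17, sR=200/397; mL=-4876/6749, mR=-4/17; mL+mR=-6464/6749 → advance -1; mR−mL=3288/6749 → turn +1·90°
n=1: pose=(-1,-4,E); sL=100/153, sR=20/37; mL=-5230/5661, mR=-50/153; mL+mR=-2360/1887 → advance -1; mR−mL=3380/5661 → turn +1·90°
n=2: pose=(-2,-4,N); sL=200/221, sR=40/49; mL=-14220/10829, mR=-100/221; mL+mR=-19120/10829 → advance -1; mR−mL=9320/10829 → turn +1·90°
n=3: pose=(-2,-5,W); sL=10/17, sR=25/34; mL=-65/68, mR=-5/17; mL+mR=-5/4 → advance -1; mR−mL=45/68 → turn +1·90°
n=4: pose=(-1,-5,S); sL=8/17, sR=200/397; mL=-4876/6749, mR=-4/17; mL+mR=-6464/6749 → advance -1; mR−mL=3288/6749 → turn +1·90°
n=5: pose=(-1,-4,E); sL=100/153, sR=20/37; mL=-5230/5661, mR=-50/153; mL+mR=-2360/1887 → advance -1; mR−mL=3380/5661 → turn +1·90°
n=6: pose=(-2,-4,N); sL=200/221, sR=40/49; mL=-14220/10829, mR=-100/221; mL+mR=-19120/10829 → advance -1; mR−mL=9320/10829 → turn +1·90°

0 8/17 200/397 -4876/6749 -4/17 -1 -5 S
1 100/153 20/37 -5230/5661 -50/153 -1 -4 E
2 200/221 40/49 -14220/10829 -100/221 -2 -4 N
3 10/17 25/34 -65/68 -5/17 -2 -5 W
4 8/17 200/397 -4876/6749 -4/17 -1 -5 S
5 100/153 20/37 -5230/5661 -50/153 -1 -4 E
6 200/221 40/49 -14220/10829 -100/221 -2 -4 N
final -2 -5 W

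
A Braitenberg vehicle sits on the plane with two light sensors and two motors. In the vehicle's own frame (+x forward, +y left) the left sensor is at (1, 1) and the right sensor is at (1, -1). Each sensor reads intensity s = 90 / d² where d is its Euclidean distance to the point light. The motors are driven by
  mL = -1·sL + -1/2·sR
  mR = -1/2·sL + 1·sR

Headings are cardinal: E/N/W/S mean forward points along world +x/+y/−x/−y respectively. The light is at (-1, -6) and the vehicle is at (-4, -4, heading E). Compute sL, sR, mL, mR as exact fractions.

90/13 18 -207/13 189/13

left sensor world pos  = (-3, -3); dL² = 13
right sensor world pos = (-3, -5); dR² = 5
sL = 90/13 = 90/13
sR = 90/5 = 18
mL = -1·sL + -1/2·sR = -207/13
mR = -1/2·sL + 1·sR = 189/13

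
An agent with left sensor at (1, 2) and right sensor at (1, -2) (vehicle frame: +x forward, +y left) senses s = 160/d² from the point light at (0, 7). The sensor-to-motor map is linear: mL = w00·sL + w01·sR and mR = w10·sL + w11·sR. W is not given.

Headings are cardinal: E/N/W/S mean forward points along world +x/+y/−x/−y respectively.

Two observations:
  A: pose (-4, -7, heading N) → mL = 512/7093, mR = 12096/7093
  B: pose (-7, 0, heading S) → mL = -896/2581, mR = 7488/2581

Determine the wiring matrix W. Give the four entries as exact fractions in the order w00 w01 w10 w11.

-1/2 1/2 1 1

obs A: pose=(-4,-7,N) → sL=32/41, sR=160/173, mL=512/7093, mR=12096/7093
obs B: pose=(-7,0,S) → sL=160/89, sR=32/29, mL=-896/2581, mR=7488/2581
sensor matrix S = [[32/41, 160/173], [160/89, 32/29]]; det S = -14671872/18307033
solve [mL_A; mL_B] = S·[w00; w01] and [mR_A; mR_B] = S·[w10; w11]:
  w00 = -1/2, w01 = 1/2, w10 = 1, w11 = 1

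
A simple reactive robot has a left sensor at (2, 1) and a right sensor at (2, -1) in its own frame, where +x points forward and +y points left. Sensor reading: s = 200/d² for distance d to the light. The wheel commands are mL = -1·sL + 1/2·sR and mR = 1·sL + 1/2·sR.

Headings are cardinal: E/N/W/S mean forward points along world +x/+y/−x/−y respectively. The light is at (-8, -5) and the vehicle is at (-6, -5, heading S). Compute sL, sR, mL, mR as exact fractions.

200/13 40 60/13 460/13

left sensor world pos  = (-5, -7); dL² = 13
right sensor world pos = (-7, -7); dR² = 5
sL = 200/13 = 200/13
sR = 200/5 = 40
mL = -1·sL + 1/2·sR = 60/13
mR = 1·sL + 1/2·sR = 460/13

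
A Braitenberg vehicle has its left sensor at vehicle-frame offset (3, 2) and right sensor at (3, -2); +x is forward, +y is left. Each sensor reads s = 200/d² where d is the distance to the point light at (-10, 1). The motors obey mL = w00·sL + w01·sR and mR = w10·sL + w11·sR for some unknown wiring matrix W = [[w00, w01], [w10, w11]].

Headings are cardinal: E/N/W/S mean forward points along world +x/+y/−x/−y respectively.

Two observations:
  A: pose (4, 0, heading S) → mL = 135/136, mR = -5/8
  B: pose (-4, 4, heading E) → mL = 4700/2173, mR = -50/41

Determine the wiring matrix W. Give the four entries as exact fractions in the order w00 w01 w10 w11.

1/2 1/2 0 -1/2

obs A: pose=(4,0,S) → sL=25/34, sR=5/4, mL=135/136, mR=-5/8
obs B: pose=(-4,4,E) → sL=100/53, sR=100/41, mL=4700/2173, mR=-50/41
sensor matrix S = [[25/34, 5/4], [100/53, 100/41]]; det S = -20875/36941
solve [mL_A; mL_B] = S·[w00; w01] and [mR_A; mR_B] = S·[w10; w11]:
  w00 = 1/2, w01 = 1/2, w10 = 0, w11 = -1/2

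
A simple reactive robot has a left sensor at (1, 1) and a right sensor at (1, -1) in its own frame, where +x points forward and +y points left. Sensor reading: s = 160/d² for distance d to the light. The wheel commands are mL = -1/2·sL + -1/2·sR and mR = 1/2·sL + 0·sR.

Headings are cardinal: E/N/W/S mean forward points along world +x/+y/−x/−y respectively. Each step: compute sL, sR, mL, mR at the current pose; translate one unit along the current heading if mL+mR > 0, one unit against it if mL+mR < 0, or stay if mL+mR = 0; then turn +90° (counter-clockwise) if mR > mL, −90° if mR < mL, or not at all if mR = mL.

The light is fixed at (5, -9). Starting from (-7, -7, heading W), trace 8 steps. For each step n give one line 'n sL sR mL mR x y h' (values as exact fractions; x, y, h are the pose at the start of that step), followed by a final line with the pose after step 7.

0 16/17 80/89 -1392/1513 8/17 -7 -7 W
1 160/101 32/29 -3936/2929 80/101 -6 -7 S
2 40/29 20/13 -550/377 20/29 -6 -6 E
3 32/37 160/137 -5152/5069 16/37 -7 -6 N
4 16/17 80/89 -1392/1513 8/17 -7 -7 W
5 160/101 32/29 -3936/2929 80/101 -6 -7 S
6 40/29 20/13 -550/377 20/29 -6 -6 E
7 32/37 160/137 -5152/5069 16/37 -7 -6 N
final -7 -7 W

n=0: pose=(-7,-7,W); sL=16/17, sR=80/89; mL=-1392/1513, mR=8/17; mL+mR=-40/89 → advance -1; mR−mL=2104/1513 → turn +1·90°
n=1: pose=(-6,-7,S); sL=160/101, sR=32/29; mL=-3936/2929, mR=80/101; mL+mR=-16/29 → advance -1; mR−mL=6256/2929 → turn +1·90°
n=2: pose=(-6,-6,E); sL=40/29, sR=20/13; mL=-550/377, mR=20/29; mL+mR=-10/13 → advance -1; mR−mL=810/377 → turn +1·90°
n=3: pose=(-7,-6,N); sL=32/37, sR=160/137; mL=-5152/5069, mR=16/37; mL+mR=-80/137 → advance -1; mR−mL=7344/5069 → turn +1·90°
n=4: pose=(-7,-7,W); sL=16/17, sR=80/89; mL=-1392/1513, mR=8/17; mL+mR=-40/89 → advance -1; mR−mL=2104/1513 → turn +1·90°
n=5: pose=(-6,-7,S); sL=160/101, sR=32/29; mL=-3936/2929, mR=80/101; mL+mR=-16/29 → advance -1; mR−mL=6256/2929 → turn +1·90°
n=6: pose=(-6,-6,E); sL=40/29, sR=20/13; mL=-550/377, mR=20/29; mL+mR=-10/13 → advance -1; mR−mL=810/377 → turn +1·90°
n=7: pose=(-7,-6,N); sL=32/37, sR=160/137; mL=-5152/5069, mR=16/37; mL+mR=-80/137 → advance -1; mR−mL=7344/5069 → turn +1·90°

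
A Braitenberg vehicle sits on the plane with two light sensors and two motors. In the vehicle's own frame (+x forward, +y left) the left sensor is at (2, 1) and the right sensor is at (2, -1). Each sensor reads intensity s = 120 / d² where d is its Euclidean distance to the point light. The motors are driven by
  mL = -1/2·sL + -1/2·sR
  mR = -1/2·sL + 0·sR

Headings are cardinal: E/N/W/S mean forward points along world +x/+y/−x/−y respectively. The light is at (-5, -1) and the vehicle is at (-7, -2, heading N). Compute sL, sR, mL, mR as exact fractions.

left sensor world pos  = (-8, 0); dL² = 10
right sensor world pos = (-6, 0); dR² = 2
sL = 120/10 = 12
sR = 120/2 = 60
mL = -1/2·sL + -1/2·sR = -36
mR = -1/2·sL + 0·sR = -6

12 60 -36 -6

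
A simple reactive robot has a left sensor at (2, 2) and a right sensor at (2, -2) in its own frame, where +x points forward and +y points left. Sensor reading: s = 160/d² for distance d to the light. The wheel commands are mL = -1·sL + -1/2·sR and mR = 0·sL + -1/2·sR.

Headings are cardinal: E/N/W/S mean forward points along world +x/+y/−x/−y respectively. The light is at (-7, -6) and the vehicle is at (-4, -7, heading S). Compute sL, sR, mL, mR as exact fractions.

80/17 16 -216/17 -8

left sensor world pos  = (-2, -9); dL² = 34
right sensor world pos = (-6, -9); dR² = 10
sL = 160/34 = 80/17
sR = 160/10 = 16
mL = -1·sL + -1/2·sR = -216/17
mR = 0·sL + -1/2·sR = -8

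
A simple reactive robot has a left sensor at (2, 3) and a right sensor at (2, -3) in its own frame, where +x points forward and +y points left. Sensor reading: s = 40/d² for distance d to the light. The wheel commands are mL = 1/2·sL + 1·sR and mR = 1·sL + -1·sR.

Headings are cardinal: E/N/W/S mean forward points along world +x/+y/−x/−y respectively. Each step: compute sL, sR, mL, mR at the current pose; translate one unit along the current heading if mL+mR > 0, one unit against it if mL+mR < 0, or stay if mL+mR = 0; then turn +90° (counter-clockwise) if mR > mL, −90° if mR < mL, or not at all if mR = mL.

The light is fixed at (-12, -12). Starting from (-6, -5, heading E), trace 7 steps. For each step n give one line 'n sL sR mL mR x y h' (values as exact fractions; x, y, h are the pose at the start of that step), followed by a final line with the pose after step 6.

0 10/41 1/2 51/82 -21/82 -6 -5 E
1 8/25 40/41 1164/1025 -672/1025 -5 -5 S
2 20/17 20/53 870/901 720/901 -5 -6 W
3 40/73 8/29 1164/2117 576/2117 -6 -6 N
4 10/41 1/2 51/82 -21/82 -6 -5 E
5 8/25 40/41 1164/1025 -672/1025 -5 -5 S
6 20/17 20/53 870/901 720/901 -5 -6 W
final -6 -6 N

n=0: pose=(-6,-5,E); sL=10/41, sR=1/2; mL=51/82, mR=-21/82; mL+mR=15/41 → advance +1; mR−mL=-36/41 → turn -1·90°
n=1: pose=(-5,-5,S); sL=8/25, sR=40/41; mL=1164/1025, mR=-672/1025; mL+mR=12/25 → advance +1; mR−mL=-1836/1025 → turn -1·90°
n=2: pose=(-5,-6,W); sL=20/17, sR=20/53; mL=870/901, mR=720/901; mL+mR=30/17 → advance +1; mR−mL=-150/901 → turn -1·90°
n=3: pose=(-6,-6,N); sL=40/73, sR=8/29; mL=1164/2117, mR=576/2117; mL+mR=60/73 → advance +1; mR−mL=-588/2117 → turn -1·90°
n=4: pose=(-6,-5,E); sL=10/41, sR=1/2; mL=51/82, mR=-21/82; mL+mR=15/41 → advance +1; mR−mL=-36/41 → turn -1·90°
n=5: pose=(-5,-5,S); sL=8/25, sR=40/41; mL=1164/1025, mR=-672/1025; mL+mR=12/25 → advance +1; mR−mL=-1836/1025 → turn -1·90°
n=6: pose=(-5,-6,W); sL=20/17, sR=20/53; mL=870/901, mR=720/901; mL+mR=30/17 → advance +1; mR−mL=-150/901 → turn -1·90°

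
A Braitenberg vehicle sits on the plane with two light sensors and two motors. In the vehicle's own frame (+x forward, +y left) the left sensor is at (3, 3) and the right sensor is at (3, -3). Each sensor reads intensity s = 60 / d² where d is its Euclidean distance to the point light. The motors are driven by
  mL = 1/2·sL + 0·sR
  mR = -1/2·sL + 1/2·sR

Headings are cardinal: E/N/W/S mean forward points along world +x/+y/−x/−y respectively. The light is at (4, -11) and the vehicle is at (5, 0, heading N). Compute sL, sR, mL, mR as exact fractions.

3/10 15/53 3/20 -9/1060

left sensor world pos  = (2, 3); dL² = 200
right sensor world pos = (8, 3); dR² = 212
sL = 60/200 = 3/10
sR = 60/212 = 15/53
mL = 1/2·sL + 0·sR = 3/20
mR = -1/2·sL + 1/2·sR = -9/1060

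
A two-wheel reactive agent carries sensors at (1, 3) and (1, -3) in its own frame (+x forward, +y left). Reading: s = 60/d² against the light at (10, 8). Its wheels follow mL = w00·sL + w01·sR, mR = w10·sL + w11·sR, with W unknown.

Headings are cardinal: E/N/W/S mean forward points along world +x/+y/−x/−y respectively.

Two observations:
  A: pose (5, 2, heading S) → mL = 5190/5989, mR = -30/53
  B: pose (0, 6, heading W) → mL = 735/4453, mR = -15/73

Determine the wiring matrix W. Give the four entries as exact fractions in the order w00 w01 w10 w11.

1 -1/2 -1/2 0

obs A: pose=(5,2,S) → sL=60/53, sR=60/113, mL=5190/5989, mR=-30/53
obs B: pose=(0,6,W) → sL=30/73, sR=30/61, mL=735/4453, mR=-15/73
sensor matrix S = [[60/53, 60/113], [30/73, 30/61]]; det S = 9028800/26669017
solve [mL_A; mL_B] = S·[w00; w01] and [mR_A; mR_B] = S·[w10; w11]:
  w00 = 1, w01 = -1/2, w10 = -1/2, w11 = 0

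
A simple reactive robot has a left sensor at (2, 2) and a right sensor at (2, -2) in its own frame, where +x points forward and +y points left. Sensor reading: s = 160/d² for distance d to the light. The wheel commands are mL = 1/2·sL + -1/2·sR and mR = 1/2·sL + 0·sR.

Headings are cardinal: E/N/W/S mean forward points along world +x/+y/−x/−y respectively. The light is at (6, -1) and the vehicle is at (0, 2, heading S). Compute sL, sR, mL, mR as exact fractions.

left sensor world pos  = (2, 0); dL² = 17
right sensor world pos = (-2, 0); dR² = 65
sL = 160/17 = 160/17
sR = 160/65 = 32/13
mL = 1/2·sL + -1/2·sR = 768/221
mR = 1/2·sL + 0·sR = 80/17

160/17 32/13 768/221 80/17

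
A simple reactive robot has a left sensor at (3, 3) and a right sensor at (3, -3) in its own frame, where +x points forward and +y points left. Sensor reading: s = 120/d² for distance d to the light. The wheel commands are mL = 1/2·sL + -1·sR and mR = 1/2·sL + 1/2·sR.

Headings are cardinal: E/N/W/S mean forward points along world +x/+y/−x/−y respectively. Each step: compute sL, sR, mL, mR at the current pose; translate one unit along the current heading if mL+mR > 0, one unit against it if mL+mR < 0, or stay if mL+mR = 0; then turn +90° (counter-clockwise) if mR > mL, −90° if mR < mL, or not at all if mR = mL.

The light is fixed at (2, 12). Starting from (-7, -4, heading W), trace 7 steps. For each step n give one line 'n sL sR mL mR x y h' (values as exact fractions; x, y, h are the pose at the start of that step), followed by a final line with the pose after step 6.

n=0: pose=(-7,-4,W); sL=24/101, sR=120/313; mL=-8364/31613, mR=9816/31613; mL+mR=1452/31613 → advance +1; mR−mL=180/313 → turn +1·90°
n=1: pose=(-8,-4,S); sL=12/41, sR=12/53; mL=-174/2173, mR=564/2173; mL+mR=390/2173 → advance +1; mR−mL=18/53 → turn +1·90°
n=2: pose=(-8,-5,E); sL=24/49, sR=120/449; mL=-492/22001, mR=8328/22001; mL+mR=7836/22001 → advance +1; mR−mL=180/449 → turn +1·90°
n=3: pose=(-7,-5,N); sL=6/17, sR=15/29; mL=-168/493, mR=429/986; mL+mR=93/986 → advance +1; mR−mL=45/58 → turn +1·90°
n=4: pose=(-7,-4,W); sL=24/101, sR=120/313; mL=-8364/31613, mR=9816/31613; mL+mR=1452/31613 → advance +1; mR−mL=180/313 → turn +1·90°
n=5: pose=(-8,-4,S); sL=12/41, sR=12/53; mL=-174/2173, mR=564/2173; mL+mR=390/2173 → advance +1; mR−mL=18/53 → turn +1·90°
n=6: pose=(-8,-5,E); sL=24/49, sR=120/449; mL=-492/22001, mR=8328/22001; mL+mR=7836/22001 → advance +1; mR−mL=180/449 → turn +1·90°

0 24/101 120/313 -8364/31613 9816/31613 -7 -4 W
1 12/41 12/53 -174/2173 564/2173 -8 -4 S
2 24/49 120/449 -492/22001 8328/22001 -8 -5 E
3 6/17 15/29 -168/493 429/986 -7 -5 N
4 24/101 120/313 -8364/31613 9816/31613 -7 -4 W
5 12/41 12/53 -174/2173 564/2173 -8 -4 S
6 24/49 120/449 -492/22001 8328/22001 -8 -5 E
final -7 -5 N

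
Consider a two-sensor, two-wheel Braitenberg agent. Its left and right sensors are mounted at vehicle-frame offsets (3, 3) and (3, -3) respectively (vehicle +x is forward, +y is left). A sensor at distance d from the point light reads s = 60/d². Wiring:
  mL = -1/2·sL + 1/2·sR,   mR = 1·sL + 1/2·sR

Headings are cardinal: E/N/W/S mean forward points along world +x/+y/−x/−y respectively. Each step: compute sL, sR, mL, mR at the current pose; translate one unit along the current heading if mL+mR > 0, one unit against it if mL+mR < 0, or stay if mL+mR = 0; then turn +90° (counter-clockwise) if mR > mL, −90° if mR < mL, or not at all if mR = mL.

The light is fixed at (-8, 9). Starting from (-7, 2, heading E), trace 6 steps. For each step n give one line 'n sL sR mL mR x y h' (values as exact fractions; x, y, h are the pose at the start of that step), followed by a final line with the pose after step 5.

0 15/8 15/29 -315/464 495/232 -7 2 E
1 60/17 60/41 -720/697 2970/697 -6 2 N
2 30/41 6 108/41 153/41 -6 3 W
3 60/97 12/17 72/1649 1602/1649 -7 3 S
4 15/8 15/29 -315/464 495/232 -7 2 E
5 60/17 60/41 -720/697 2970/697 -6 2 N
final -6 3 W

n=0: pose=(-7,2,E); sL=15/8, sR=15/29; mL=-315/464, mR=495/232; mL+mR=675/464 → advance +1; mR−mL=45/16 → turn +1·90°
n=1: pose=(-6,2,N); sL=60/17, sR=60/41; mL=-720/697, mR=2970/697; mL+mR=2250/697 → advance +1; mR−mL=90/17 → turn +1·90°
n=2: pose=(-6,3,W); sL=30/41, sR=6; mL=108/41, mR=153/41; mL+mR=261/41 → advance +1; mR−mL=45/41 → turn +1·90°
n=3: pose=(-7,3,S); sL=60/97, sR=12/17; mL=72/1649, mR=1602/1649; mL+mR=1674/1649 → advance +1; mR−mL=90/97 → turn +1·90°
n=4: pose=(-7,2,E); sL=15/8, sR=15/29; mL=-315/464, mR=495/232; mL+mR=675/464 → advance +1; mR−mL=45/16 → turn +1·90°
n=5: pose=(-6,2,N); sL=60/17, sR=60/41; mL=-720/697, mR=2970/697; mL+mR=2250/697 → advance +1; mR−mL=90/17 → turn +1·90°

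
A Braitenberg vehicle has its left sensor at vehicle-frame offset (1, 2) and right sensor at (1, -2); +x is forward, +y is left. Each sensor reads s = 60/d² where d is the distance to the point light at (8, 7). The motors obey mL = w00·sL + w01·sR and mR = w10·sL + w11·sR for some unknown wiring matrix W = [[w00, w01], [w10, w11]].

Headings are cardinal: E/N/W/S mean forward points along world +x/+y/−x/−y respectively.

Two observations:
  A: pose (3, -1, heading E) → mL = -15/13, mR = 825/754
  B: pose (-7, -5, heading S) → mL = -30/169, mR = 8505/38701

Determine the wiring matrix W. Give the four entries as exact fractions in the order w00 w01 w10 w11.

obs A: pose=(3,-1,E) → sL=15/13, sR=15/29, mL=-15/13, mR=825/754
obs B: pose=(-7,-5,S) → sL=30/169, sR=30/229, mL=-30/169, mR=8505/38701
sensor matrix S = [[15/13, 15/29], [30/169, 30/229]]; det S = 66600/1122329
solve [mL_A; mL_B] = S·[w00; w01] and [mR_A; mR_B] = S·[w10; w11]:
  w00 = -1, w01 = 0, w10 = 1/2, w11 = 1

-1 0 1/2 1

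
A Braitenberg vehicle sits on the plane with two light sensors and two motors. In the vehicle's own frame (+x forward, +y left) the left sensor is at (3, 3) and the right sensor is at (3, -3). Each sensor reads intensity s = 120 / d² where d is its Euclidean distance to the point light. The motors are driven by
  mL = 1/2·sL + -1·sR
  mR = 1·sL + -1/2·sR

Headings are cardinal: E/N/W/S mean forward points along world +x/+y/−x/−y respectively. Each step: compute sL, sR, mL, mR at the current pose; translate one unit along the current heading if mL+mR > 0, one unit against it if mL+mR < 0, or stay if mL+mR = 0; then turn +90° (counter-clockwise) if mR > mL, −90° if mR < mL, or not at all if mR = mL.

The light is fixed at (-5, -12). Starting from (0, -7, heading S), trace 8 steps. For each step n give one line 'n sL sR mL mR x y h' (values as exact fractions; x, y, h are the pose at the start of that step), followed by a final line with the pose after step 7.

0 30/17 15 -240/17 -195/34 0 -7 S
1 24/29 120/73 -2604/2117 12/2117 0 -6 E
2 60/41 12/13 -102/533 534/533 -1 -6 N
3 120/17 120/101 4020/1717 11100/1717 -1 -5 W
4 30/13 15/2 -165/26 -75/52 -2 -5 S
5 120/157 120/61 -15180/9577 -2100/9577 -2 -4 E
6 60/61 60/73 -1470/4453 2550/4453 -3 -4 N
7 120/37 24/29 852/1073 3036/1073 -3 -3 W
final -4 -3 S

n=0: pose=(0,-7,S); sL=30/17, sR=15; mL=-240/17, mR=-195/34; mL+mR=-675/34 → advance -1; mR−mL=285/34 → turn +1·90°
n=1: pose=(0,-6,E); sL=24/29, sR=120/73; mL=-2604/2117, mR=12/2117; mL+mR=-2592/2117 → advance -1; mR−mL=2616/2117 → turn +1·90°
n=2: pose=(-1,-6,N); sL=60/41, sR=12/13; mL=-102/533, mR=534/533; mL+mR=432/533 → advance +1; mR−mL=636/533 → turn +1·90°
n=3: pose=(-1,-5,W); sL=120/17, sR=120/101; mL=4020/1717, mR=11100/1717; mL+mR=15120/1717 → advance +1; mR−mL=7080/1717 → turn +1·90°
n=4: pose=(-2,-5,S); sL=30/13, sR=15/2; mL=-165/26, mR=-75/52; mL+mR=-405/52 → advance -1; mR−mL=255/52 → turn +1·90°
n=5: pose=(-2,-4,E); sL=120/157, sR=120/61; mL=-15180/9577, mR=-2100/9577; mL+mR=-17280/9577 → advance -1; mR−mL=13080/9577 → turn +1·90°
n=6: pose=(-3,-4,N); sL=60/61, sR=60/73; mL=-1470/4453, mR=2550/4453; mL+mR=1080/4453 → advance +1; mR−mL=4020/4453 → turn +1·90°
n=7: pose=(-3,-3,W); sL=120/37, sR=24/29; mL=852/1073, mR=3036/1073; mL+mR=3888/1073 → advance +1; mR−mL=2184/1073 → turn +1·90°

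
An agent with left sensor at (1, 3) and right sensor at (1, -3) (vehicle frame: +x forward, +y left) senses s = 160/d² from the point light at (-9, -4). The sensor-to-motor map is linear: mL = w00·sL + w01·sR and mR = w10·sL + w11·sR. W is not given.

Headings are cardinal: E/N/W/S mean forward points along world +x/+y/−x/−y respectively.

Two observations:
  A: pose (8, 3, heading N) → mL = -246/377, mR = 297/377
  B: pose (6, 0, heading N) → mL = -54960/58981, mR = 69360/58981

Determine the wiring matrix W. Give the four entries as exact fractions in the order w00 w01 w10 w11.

-1/2 -1 1 1/2

obs A: pose=(8,3,N) → sL=8/13, sR=10/29, mL=-246/377, mR=297/377
obs B: pose=(6,0,N) → sL=160/169, sR=160/349, mL=-54960/58981, mR=69360/58981
sensor matrix S = [[8/13, 10/29], [160/169, 160/349]]; det S = -75840/1710449
solve [mL_A; mL_B] = S·[w00; w01] and [mR_A; mR_B] = S·[w10; w11]:
  w00 = -1/2, w01 = -1, w10 = 1, w11 = 1/2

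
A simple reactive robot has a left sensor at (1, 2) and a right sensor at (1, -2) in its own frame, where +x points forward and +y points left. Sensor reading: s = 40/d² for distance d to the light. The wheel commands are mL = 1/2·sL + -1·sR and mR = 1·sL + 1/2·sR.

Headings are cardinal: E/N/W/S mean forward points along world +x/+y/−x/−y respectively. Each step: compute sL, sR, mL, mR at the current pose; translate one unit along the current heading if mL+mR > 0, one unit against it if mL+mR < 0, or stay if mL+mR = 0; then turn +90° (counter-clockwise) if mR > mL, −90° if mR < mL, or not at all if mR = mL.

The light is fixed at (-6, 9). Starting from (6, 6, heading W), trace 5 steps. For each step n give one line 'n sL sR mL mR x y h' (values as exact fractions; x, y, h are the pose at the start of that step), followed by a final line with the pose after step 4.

0 20/73 20/61 -850/4453 1950/4453 6 6 W
1 8/37 40/97 -1092/3589 1516/3589 5 6 S
2 10/37 2/9 -29/333 127/333 5 5 E
3 40/109 8/41 -52/4469 2076/4469 6 5 N
4 20/73 20/61 -850/4453 1950/4453 6 6 W
final 5 6 S

n=0: pose=(6,6,W); sL=20/73, sR=20/61; mL=-850/4453, mR=1950/4453; mL+mR=1100/4453 → advance +1; mR−mL=2800/4453 → turn +1·90°
n=1: pose=(5,6,S); sL=8/37, sR=40/97; mL=-1092/3589, mR=1516/3589; mL+mR=424/3589 → advance +1; mR−mL=2608/3589 → turn +1·90°
n=2: pose=(5,5,E); sL=10/37, sR=2/9; mL=-29/333, mR=127/333; mL+mR=98/333 → advance +1; mR−mL=52/111 → turn +1·90°
n=3: pose=(6,5,N); sL=40/109, sR=8/41; mL=-52/4469, mR=2076/4469; mL+mR=2024/4469 → advance +1; mR−mL=2128/4469 → turn +1·90°
n=4: pose=(6,6,W); sL=20/73, sR=20/61; mL=-850/4453, mR=1950/4453; mL+mR=1100/4453 → advance +1; mR−mL=2800/4453 → turn +1·90°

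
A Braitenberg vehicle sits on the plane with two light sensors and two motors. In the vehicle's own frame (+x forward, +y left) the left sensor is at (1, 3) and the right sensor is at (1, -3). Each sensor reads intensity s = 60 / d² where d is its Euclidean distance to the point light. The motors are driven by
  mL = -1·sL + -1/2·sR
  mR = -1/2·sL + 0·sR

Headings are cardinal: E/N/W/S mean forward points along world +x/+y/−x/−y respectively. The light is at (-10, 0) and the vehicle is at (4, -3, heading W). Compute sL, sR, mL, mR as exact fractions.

12/41 60/169 -3258/6929 -6/41

left sensor world pos  = (3, -6); dL² = 205
right sensor world pos = (3, 0); dR² = 169
sL = 60/205 = 12/41
sR = 60/169 = 60/169
mL = -1·sL + -1/2·sR = -3258/6929
mR = -1/2·sL + 0·sR = -6/41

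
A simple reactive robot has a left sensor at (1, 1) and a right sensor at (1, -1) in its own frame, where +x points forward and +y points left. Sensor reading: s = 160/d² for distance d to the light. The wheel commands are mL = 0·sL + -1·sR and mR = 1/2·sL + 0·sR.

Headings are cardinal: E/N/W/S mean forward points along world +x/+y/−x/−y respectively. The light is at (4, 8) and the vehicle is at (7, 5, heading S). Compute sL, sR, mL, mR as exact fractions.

5 8 -8 5/2

left sensor world pos  = (8, 4); dL² = 32
right sensor world pos = (6, 4); dR² = 20
sL = 160/32 = 5
sR = 160/20 = 8
mL = 0·sL + -1·sR = -8
mR = 1/2·sL + 0·sR = 5/2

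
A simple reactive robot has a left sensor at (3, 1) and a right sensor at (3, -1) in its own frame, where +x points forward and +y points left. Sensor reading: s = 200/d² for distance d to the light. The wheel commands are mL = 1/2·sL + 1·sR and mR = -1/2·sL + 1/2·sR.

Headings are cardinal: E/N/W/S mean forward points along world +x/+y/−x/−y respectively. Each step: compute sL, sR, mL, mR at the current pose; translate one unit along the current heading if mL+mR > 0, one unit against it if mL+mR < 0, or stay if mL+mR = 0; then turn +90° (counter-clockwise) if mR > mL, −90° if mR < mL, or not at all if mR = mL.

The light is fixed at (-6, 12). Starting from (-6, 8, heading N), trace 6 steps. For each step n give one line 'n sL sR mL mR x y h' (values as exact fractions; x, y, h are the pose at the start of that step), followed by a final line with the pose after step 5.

n=0: pose=(-6,8,N); sL=100, sR=100; mL=150, mR=0; mL+mR=150 → advance +1; mR−mL=-150 → turn -1·90°
n=1: pose=(-6,9,E); sL=200/13, sR=8; mL=204/13, mR=-48/13; mL+mR=12 → advance +1; mR−mL=-252/13 → turn -1·90°
n=2: pose=(-5,9,S); sL=5, sR=50/9; mL=145/18, mR=5/18; mL+mR=25/3 → advance +1; mR−mL=-70/9 → turn -1·90°
n=3: pose=(-5,8,W); sL=200/29, sR=200/13; mL=7100/377, mR=1600/377; mL+mR=300/13 → advance +1; mR−mL=-5500/377 → turn -1·90°
n=4: pose=(-6,8,N); sL=100, sR=100; mL=150, mR=0; mL+mR=150 → advance +1; mR−mL=-150 → turn -1·90°
n=5: pose=(-6,9,E); sL=200/13, sR=8; mL=204/13, mR=-48/13; mL+mR=12 → advance +1; mR−mL=-252/13 → turn -1·90°

0 100 100 150 0 -6 8 N
1 200/13 8 204/13 -48/13 -6 9 E
2 5 50/9 145/18 5/18 -5 9 S
3 200/29 200/13 7100/377 1600/377 -5 8 W
4 100 100 150 0 -6 8 N
5 200/13 8 204/13 -48/13 -6 9 E
final -5 9 S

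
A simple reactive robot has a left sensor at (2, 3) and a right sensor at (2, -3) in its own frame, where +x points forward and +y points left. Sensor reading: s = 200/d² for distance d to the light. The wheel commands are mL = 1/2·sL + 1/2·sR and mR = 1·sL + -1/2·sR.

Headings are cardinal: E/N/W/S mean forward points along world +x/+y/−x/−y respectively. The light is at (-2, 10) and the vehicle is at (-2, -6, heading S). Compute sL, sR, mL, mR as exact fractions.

left sensor world pos  = (1, -8); dL² = 333
right sensor world pos = (-5, -8); dR² = 333
sL = 200/333 = 200/333
sR = 200/333 = 200/333
mL = 1/2·sL + 1/2·sR = 200/333
mR = 1·sL + -1/2·sR = 100/333

200/333 200/333 200/333 100/333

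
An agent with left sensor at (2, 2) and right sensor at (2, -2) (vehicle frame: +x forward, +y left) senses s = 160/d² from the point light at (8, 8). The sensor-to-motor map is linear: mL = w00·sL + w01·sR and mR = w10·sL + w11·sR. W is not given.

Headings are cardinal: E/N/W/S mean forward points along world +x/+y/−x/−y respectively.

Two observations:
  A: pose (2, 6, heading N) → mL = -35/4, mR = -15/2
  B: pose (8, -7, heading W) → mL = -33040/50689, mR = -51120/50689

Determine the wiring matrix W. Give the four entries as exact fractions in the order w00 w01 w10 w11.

1/2 -1 -1 -1/2

obs A: pose=(2,6,N) → sL=5/2, sR=10, mL=-35/4, mR=-15/2
obs B: pose=(8,-7,W) → sL=160/293, sR=160/173, mL=-33040/50689, mR=-51120/50689
sensor matrix S = [[5/2, 10], [160/293, 160/173]]; det S = -159600/50689
solve [mL_A; mL_B] = S·[w00; w01] and [mR_A; mR_B] = S·[w10; w11]:
  w00 = 1/2, w01 = -1, w10 = -1, w11 = -1/2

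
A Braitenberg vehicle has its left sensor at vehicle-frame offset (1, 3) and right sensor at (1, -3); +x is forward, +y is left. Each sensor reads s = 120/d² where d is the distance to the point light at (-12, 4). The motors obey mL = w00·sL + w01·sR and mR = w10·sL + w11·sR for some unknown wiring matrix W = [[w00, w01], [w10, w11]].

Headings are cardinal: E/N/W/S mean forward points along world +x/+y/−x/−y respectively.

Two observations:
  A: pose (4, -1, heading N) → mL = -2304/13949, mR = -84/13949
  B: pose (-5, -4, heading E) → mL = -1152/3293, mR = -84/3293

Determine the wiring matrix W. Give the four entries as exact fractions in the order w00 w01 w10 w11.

obs A: pose=(4,-1,N) → sL=24/37, sR=120/377, mL=-2304/13949, mR=-84/13949
obs B: pose=(-5,-4,E) → sL=120/89, sR=24/37, mL=-1152/3293, mR=-84/3293
sensor matrix S = [[24/37, 120/377], [120/89, 24/37]]; det S = -387072/45934057
solve [mL_A; mL_B] = S·[w00; w01] and [mR_A; mR_B] = S·[w10; w11]:
  w00 = -1/2, w01 = 1/2, w10 = -1/2, w11 = 1

-1/2 1/2 -1/2 1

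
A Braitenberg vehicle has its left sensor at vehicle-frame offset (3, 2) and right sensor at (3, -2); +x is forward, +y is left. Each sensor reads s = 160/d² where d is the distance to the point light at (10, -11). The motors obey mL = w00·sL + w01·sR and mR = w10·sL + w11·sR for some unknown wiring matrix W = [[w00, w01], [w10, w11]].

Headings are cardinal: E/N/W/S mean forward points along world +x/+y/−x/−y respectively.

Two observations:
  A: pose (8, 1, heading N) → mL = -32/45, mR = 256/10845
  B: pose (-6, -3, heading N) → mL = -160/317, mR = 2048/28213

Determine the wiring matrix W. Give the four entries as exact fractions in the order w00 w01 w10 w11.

obs A: pose=(8,1,N) → sL=160/241, sR=32/45, mL=-32/45, mR=256/10845
obs B: pose=(-6,-3,N) → sL=32/89, sR=160/317, mL=-160/317, mR=2048/28213
sensor matrix S = [[160/241, 32/45], [32/89, 160/317]]; det S = 24297472/305969985
solve [mL_A; mL_B] = S·[w00; w01] and [mR_A; mR_B] = S·[w10; w11]:
  w00 = 0, w01 = -1, w10 = -1/2, w11 = 1/2

0 -1 -1/2 1/2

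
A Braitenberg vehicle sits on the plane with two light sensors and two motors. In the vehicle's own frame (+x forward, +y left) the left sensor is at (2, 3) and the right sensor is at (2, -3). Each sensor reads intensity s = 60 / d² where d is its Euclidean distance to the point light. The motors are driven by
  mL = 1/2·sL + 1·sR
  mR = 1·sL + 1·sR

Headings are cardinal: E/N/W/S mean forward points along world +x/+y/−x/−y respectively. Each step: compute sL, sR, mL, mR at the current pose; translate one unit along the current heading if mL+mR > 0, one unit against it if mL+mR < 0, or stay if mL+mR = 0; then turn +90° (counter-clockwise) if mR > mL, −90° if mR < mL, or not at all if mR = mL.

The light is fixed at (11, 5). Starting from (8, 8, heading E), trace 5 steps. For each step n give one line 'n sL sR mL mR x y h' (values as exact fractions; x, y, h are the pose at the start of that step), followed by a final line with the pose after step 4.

n=0: pose=(8,8,E); sL=60/37, sR=60; mL=2250/37, mR=2280/37; mL+mR=4530/37 → advance +1; mR−mL=30/37 → turn +1·90°
n=1: pose=(9,8,N); sL=6/5, sR=30/13; mL=189/65, mR=228/65; mL+mR=417/65 → advance +1; mR−mL=3/5 → turn +1·90°
n=2: pose=(9,9,W); sL=60/17, sR=12/13; mL=594/221, mR=984/221; mL+mR=1578/221 → advance +1; mR−mL=30/17 → turn +1·90°
n=3: pose=(8,9,S); sL=15, sR=3/2; mL=9, mR=33/2; mL+mR=51/2 → advance +1; mR−mL=15/2 → turn +1·90°
n=4: pose=(8,8,E); sL=60/37, sR=60; mL=2250/37, mR=2280/37; mL+mR=4530/37 → advance +1; mR−mL=30/37 → turn +1·90°

0 60/37 60 2250/37 2280/37 8 8 E
1 6/5 30/13 189/65 228/65 9 8 N
2 60/17 12/13 594/221 984/221 9 9 W
3 15 3/2 9 33/2 8 9 S
4 60/37 60 2250/37 2280/37 8 8 E
final 9 8 N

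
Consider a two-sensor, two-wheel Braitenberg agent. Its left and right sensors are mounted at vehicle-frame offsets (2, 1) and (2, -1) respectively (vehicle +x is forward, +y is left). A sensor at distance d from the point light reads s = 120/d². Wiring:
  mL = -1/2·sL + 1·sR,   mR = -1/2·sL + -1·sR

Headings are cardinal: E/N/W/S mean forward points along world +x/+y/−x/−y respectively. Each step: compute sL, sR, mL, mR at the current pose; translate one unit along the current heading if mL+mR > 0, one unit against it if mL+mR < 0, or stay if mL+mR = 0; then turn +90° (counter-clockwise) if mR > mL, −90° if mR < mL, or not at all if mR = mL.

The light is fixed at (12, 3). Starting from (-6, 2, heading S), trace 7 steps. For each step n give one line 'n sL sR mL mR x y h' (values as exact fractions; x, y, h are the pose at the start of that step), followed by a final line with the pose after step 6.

0 60/149 12/37 678/5513 -2898/5513 -6 2 S
1 120/401 120/401 60/401 -180/401 -6 3 W
2 15/41 6/13 297/1066 -687/1066 -5 3 N
3 8/15 120/229 884/3435 -2716/3435 -5 2 E
4 60/149 12/37 678/5513 -2898/5513 -6 2 S
5 120/401 120/401 60/401 -180/401 -6 3 W
6 15/41 6/13 297/1066 -687/1066 -5 3 N
final -5 2 E

n=0: pose=(-6,2,S); sL=60/149, sR=12/37; mL=678/5513, mR=-2898/5513; mL+mR=-60/149 → advance -1; mR−mL=-24/37 → turn -1·90°
n=1: pose=(-6,3,W); sL=120/401, sR=120/401; mL=60/401, mR=-180/401; mL+mR=-120/401 → advance -1; mR−mL=-240/401 → turn -1·90°
n=2: pose=(-5,3,N); sL=15/41, sR=6/13; mL=297/1066, mR=-687/1066; mL+mR=-15/41 → advance -1; mR−mL=-12/13 → turn -1·90°
n=3: pose=(-5,2,E); sL=8/15, sR=120/229; mL=884/3435, mR=-2716/3435; mL+mR=-8/15 → advance -1; mR−mL=-240/229 → turn -1·90°
n=4: pose=(-6,2,S); sL=60/149, sR=12/37; mL=678/5513, mR=-2898/5513; mL+mR=-60/149 → advance -1; mR−mL=-24/37 → turn -1·90°
n=5: pose=(-6,3,W); sL=120/401, sR=120/401; mL=60/401, mR=-180/401; mL+mR=-120/401 → advance -1; mR−mL=-240/401 → turn -1·90°
n=6: pose=(-5,3,N); sL=15/41, sR=6/13; mL=297/1066, mR=-687/1066; mL+mR=-15/41 → advance -1; mR−mL=-12/13 → turn -1·90°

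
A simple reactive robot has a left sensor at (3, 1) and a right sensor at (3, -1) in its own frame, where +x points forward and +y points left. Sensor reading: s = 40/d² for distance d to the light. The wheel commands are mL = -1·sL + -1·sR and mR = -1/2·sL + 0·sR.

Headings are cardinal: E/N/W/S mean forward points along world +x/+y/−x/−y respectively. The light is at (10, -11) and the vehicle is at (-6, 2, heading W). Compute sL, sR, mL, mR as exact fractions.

8/101 40/557 -8496/56257 -4/101

left sensor world pos  = (-9, 1); dL² = 505
right sensor world pos = (-9, 3); dR² = 557
sL = 40/505 = 8/101
sR = 40/557 = 40/557
mL = -1·sL + -1·sR = -8496/56257
mR = -1/2·sL + 0·sR = -4/101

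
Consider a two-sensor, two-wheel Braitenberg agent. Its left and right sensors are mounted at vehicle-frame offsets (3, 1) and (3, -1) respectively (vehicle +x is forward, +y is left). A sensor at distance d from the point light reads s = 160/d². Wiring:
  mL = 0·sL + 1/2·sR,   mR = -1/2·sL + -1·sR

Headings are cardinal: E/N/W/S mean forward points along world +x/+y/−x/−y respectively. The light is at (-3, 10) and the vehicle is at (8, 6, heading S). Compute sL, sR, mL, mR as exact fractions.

left sensor world pos  = (9, 3); dL² = 193
right sensor world pos = (7, 3); dR² = 149
sL = 160/193 = 160/193
sR = 160/149 = 160/149
mL = 0·sL + 1/2·sR = 80/149
mR = -1/2·sL + -1·sR = -42800/28757

160/193 160/149 80/149 -42800/28757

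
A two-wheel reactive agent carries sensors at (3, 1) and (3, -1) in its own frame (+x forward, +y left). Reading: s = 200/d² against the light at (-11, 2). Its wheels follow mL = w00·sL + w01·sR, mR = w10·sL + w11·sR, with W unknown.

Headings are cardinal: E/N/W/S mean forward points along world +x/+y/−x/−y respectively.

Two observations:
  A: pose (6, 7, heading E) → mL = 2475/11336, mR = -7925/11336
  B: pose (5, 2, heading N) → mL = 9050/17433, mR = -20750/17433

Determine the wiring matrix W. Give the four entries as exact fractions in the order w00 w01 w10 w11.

obs A: pose=(6,7,E) → sL=50/109, sR=25/52, mL=2475/11336, mR=-7925/11336
obs B: pose=(5,2,N) → sL=100/117, sR=100/149, mL=9050/17433, mR=-20750/17433
sensor matrix S = [[50/109, 25/52], [100/117, 100/149]]; det S = -2545625/24702561
solve [mL_A; mL_B] = S·[w00; w01] and [mR_A; mR_B] = S·[w10; w11]:
  w00 = 1, w01 = -1/2, w10 = -1, w11 = -1/2

1 -1/2 -1 -1/2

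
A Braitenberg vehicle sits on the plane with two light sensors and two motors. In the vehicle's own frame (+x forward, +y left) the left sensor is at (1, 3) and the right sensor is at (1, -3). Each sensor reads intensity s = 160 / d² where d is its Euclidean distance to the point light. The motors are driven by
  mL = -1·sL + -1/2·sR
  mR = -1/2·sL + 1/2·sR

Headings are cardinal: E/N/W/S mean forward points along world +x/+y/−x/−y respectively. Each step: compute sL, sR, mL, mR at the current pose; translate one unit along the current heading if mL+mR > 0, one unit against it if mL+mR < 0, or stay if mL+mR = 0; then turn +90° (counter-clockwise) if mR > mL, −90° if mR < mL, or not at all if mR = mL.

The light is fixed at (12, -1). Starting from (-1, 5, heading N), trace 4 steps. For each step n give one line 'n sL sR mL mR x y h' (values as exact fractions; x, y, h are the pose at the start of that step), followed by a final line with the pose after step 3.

n=0: pose=(-1,5,N); sL=32/61, sR=160/149; mL=-9648/9089, mR=2496/9089; mL+mR=-48/61 → advance -1; mR−mL=12144/9089 → turn +1·90°
n=1: pose=(-1,4,W); sL=4/5, sR=8/13; mL=-72/65, mR=-6/65; mL+mR=-6/5 → advance -1; mR−mL=66/65 → turn +1·90°
n=2: pose=(0,4,S); sL=160/97, sR=160/241; mL=-46320/23377, mR=-11520/23377; mL+mR=-240/97 → advance -1; mR−mL=34800/23377 → turn +1·90°
n=3: pose=(0,5,E); sL=80/101, sR=16/13; mL=-1848/1313, mR=288/1313; mL+mR=-120/101 → advance -1; mR−mL=2136/1313 → turn +1·90°

0 32/61 160/149 -9648/9089 2496/9089 -1 5 N
1 4/5 8/13 -72/65 -6/65 -1 4 W
2 160/97 160/241 -46320/23377 -11520/23377 0 4 S
3 80/101 16/13 -1848/1313 288/1313 0 5 E
final -1 5 N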